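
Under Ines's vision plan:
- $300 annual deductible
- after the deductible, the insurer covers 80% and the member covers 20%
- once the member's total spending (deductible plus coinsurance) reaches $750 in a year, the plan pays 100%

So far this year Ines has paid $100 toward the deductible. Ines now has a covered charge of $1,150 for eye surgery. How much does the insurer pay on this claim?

$760

Deductible still to meet: $300 − $100 = $200.
The remaining $950 (= $1,150 − $200) moves to coinsurance.
20% of $950 = $190 falls to the member.
That puts the member's cost at $200 + $190 = $390 before any cap.
Cumulative spending $100 + $390 = $490 stays under the $750 maximum.
The plan picks up $1,150 − $390 = $760.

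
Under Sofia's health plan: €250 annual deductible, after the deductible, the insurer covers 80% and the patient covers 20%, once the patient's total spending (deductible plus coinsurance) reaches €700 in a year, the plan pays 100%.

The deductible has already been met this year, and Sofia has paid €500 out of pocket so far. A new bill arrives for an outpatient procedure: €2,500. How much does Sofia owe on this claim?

The deductible is already satisfied, so the full bill goes to coinsurance.
Coinsurance: €2,500 × 20% = €500.
Adding €500 to the €500 already spent would give €1,000, which exceeds the €700 cap; the patient pays just €700 − €500 = €200.

€200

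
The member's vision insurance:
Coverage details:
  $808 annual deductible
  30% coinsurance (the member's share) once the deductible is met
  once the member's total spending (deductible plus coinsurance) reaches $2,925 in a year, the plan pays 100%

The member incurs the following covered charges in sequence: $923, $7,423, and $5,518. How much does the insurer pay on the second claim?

$5,340.50

Claim 1 ($923): $808 finishes the deductible; $115 goes to coinsurance; coinsurance $115 × 30% = $34.50. Member pays $842.50; OOP now $842.50. Plan pays $923 − $842.50 = $80.50.
Claim 2 ($7,423): deductible already satisfied, so member's share is 30% × $7,423 = $2,226.90. That would push OOP to $3,069.40, over the $2,925 cap, so member pays $2,925 − $842.50 = $2,082.50. Insurer: $7,423 − $2,082.50 = $5,340.50.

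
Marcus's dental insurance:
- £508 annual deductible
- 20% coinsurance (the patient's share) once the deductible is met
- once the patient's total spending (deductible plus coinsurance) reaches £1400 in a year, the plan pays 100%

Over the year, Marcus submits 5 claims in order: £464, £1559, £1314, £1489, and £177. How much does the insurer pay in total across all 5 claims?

Bill 1, £464: fully absorbed by the deductible. Patient owes £464 (running OOP £464). Plan pays £464 − £464 = £0.
Bill 2, £1559: £44 finishes the deductible; £1515 goes to coinsurance; coinsurance £1515 × 20% = £303. Cost to patient: £347. OOP to date £811. Insurer: £1559 − £347 = £1212.
Bill 3, £1314: deductible already satisfied, so patient's share is 20% × £1314 = £262.80. Patient pays £262.80; OOP now £1073.80. Plan pays £1314 − £262.80 = £1051.20.
Bill 4, £1489: deductible met; 20% of £1489 = £297.80. Cost to patient: £297.80. OOP to date £1371.60. Plan pays £1489 − £297.80 = £1191.20.
Bill 5, £177: deductible already satisfied, so patient's share is 20% × £177 = £35.40. Adding that to £1371.60 gives £1407, past the £1400 cap; patient pays only £1400 − £1371.60 = £28.40. Plan pays £177 − £28.40 = £148.60.
Insurer total: £0 + £1212 + £1051.20 + £1191.20 + £148.60 = £3603.

£3603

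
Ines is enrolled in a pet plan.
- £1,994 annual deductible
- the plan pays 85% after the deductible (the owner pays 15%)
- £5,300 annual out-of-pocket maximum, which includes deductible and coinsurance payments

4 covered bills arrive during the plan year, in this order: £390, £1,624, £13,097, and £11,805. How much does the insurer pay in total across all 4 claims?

£21,616

#1 (£390): entire amount goes to the deductible. Cost to owner: £390. OOP to date £390. Plan pays £390 − £390 = £0.
#2 (£1,624): deductible takes £1,604, £20 remains; owner's 15% is £3. Owner pays £1,607; OOP now £1,997. Plan pays £1,624 − £1,607 = £17.
#3 (£13,097): 15% coinsurance on £13,097 = £1,964.55. Owner pays £1,964.55; OOP now £3,961.55. Plan pays £13,097 − £1,964.55 = £11,132.45.
#4 (£11,805): deductible met; 15% of £11,805 = £1,770.75. OOP would hit £5,732.30 > £5,300, so the cap limits the owner to £5,300 − £3,961.55 = £1,338.45. Insurer: £11,805 − £1,338.45 = £10,466.55.
Insurer total: £0 + £17 + £11,132.45 + £10,466.55 = £21,616.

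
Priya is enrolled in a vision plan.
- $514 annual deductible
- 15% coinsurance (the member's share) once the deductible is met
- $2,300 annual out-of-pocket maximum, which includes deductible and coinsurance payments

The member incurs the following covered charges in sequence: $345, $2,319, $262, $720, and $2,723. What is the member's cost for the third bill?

#1 ($345): all of it applies to the deductible. Member owes $345 (running OOP $345).
#2 ($2,319): $169 to deductible, leaving $2,150; 15% of $2,150 = $322.50. Member pays $491.50; OOP now $836.50.
#3 ($262): deductible already satisfied, so member's share is 15% × $262 = $39.30. Member owes $39.30 (running OOP $875.80).

$39.30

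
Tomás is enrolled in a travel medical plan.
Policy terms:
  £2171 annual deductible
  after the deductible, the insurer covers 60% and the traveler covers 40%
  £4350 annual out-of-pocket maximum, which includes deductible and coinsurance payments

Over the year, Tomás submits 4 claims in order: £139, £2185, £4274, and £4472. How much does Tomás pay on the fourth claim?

#1 (£139): fully absorbed by the deductible. Traveler owes £139 (running OOP £139).
#2 (£2185): deductible takes £2032, £153 remains; coinsurance £153 × 40% = £61.20. Cost to traveler: £2093.20. OOP to date £2232.20.
#3 (£4274): 40% coinsurance on £4274 = £1709.60. Traveler pays £1709.60; OOP now £3941.80.
#4 (£4472): deductible already satisfied, so traveler's share is 40% × £4472 = £1788.80. OOP would hit £5730.60 > £4350, so the cap limits the traveler to £4350 − £3941.80 = £408.20.

£408.20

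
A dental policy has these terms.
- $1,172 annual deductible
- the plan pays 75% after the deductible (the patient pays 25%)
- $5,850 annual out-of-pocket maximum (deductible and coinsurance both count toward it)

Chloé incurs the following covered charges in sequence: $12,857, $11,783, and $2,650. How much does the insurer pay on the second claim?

$10,026.25

Bill 1, $12,857: $1,172 finishes the deductible; $11,685 goes to coinsurance; coinsurance $11,685 × 25% = $2,921.25. Cost to patient: $4,093.25. OOP to date $4,093.25. Insurer: $12,857 − $4,093.25 = $8,763.75.
Bill 2, $11,783: 25% coinsurance on $11,783 = $2,945.75. That would push OOP to $7,039, over the $5,850 cap, so patient pays $5,850 − $4,093.25 = $1,756.75. Plan pays $11,783 − $1,756.75 = $10,026.25.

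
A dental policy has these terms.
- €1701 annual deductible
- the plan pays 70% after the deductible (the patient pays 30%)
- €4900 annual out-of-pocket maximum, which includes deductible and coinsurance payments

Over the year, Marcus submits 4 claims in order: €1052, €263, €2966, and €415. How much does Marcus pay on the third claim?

€1160

Bill 1, €1052: all of it applies to the deductible. Cost to patient: €1052. OOP to date €1052.
Bill 2, €263: entire amount goes to the deductible. Patient pays €263; OOP now €1315.
Bill 3, €2966: deductible takes €386, €2580 remains; coinsurance €2580 × 30% = €774. Patient pays €1160; OOP now €2475.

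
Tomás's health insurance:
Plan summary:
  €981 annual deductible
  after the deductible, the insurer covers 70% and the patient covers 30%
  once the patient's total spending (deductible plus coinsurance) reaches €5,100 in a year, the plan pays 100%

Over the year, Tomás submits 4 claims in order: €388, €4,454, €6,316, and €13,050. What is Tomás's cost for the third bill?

Claim 1 — €388: entire amount goes to the deductible. Patient owes €388 (running OOP €388).
Claim 2 — €4,454: €593 finishes the deductible; €3,861 goes to coinsurance; patient's 30% is €1,158.30. Patient pays €1,751.30; OOP now €2,139.30.
Claim 3 — €6,316: 30% coinsurance on €6,316 = €1,894.80. Patient pays €1,894.80; OOP now €4,034.10.

€1,894.80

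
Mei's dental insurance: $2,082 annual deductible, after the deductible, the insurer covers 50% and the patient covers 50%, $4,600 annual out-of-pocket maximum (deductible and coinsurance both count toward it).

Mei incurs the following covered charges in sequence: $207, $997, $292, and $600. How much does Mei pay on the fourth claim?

$593

Claim 1 ($207): all of it applies to the deductible. Cost to patient: $207. OOP to date $207.
Claim 2 ($997): entire amount goes to the deductible. Patient owes $997 (running OOP $1,204).
Claim 3 ($292): all of it applies to the deductible. Cost to patient: $292. OOP to date $1,496.
Claim 4 ($600): $586 finishes the deductible; $14 goes to coinsurance; patient's 50% is $7. Patient owes $593 (running OOP $2,089).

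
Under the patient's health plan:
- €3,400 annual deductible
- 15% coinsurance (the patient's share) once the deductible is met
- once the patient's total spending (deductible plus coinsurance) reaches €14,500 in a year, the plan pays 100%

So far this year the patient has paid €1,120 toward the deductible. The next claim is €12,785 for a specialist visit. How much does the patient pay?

Remaining deductible: €3,400 − €1,120 = €2,280.
That leaves €12,785 − €2,280 = €10,505 for coinsurance.
Patient's 15% share of €10,505 is €1,575.75.
That puts the patient's cost at €2,280 + €1,575.75 = €3,855.75 before any cap.
Total out-of-pocket so far would be €1,120 + €3,855.75 = €4,975.75, below the €14,500 cap — no reduction.

€3,855.75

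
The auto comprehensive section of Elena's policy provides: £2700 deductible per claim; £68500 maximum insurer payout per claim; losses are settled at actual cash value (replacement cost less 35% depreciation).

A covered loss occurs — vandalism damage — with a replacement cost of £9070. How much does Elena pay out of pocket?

£5874.50

Depreciate 35%: the covered value is £9070 × 0.65 = £5895.50.
After the deductible, £5895.50 − £2700 = £3195.50 remains.
£3195.50 ≤ £68500, so the limit doesn't bind; insurer pays £3195.50.
Out of pocket: £9070 − £3195.50 = £5874.50.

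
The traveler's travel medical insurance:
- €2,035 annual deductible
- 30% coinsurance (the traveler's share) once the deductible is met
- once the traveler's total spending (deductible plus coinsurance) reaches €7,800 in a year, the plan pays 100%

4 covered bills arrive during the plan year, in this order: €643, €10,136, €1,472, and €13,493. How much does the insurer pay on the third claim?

Claim 1 (€643): entire amount goes to the deductible. Traveler pays €643; OOP now €643. Plan pays €643 − €643 = €0.
Claim 2 (€10,136): deductible takes €1,392, €8,744 remains; traveler's 30% is €2,623.20. Traveler owes €4,015.20 (running OOP €4,658.20). Plan pays €10,136 − €4,015.20 = €6,120.80.
Claim 3 (€1,472): 30% coinsurance on €1,472 = €441.60. Cost to traveler: €441.60. OOP to date €5,099.80. Plan pays €1,472 − €441.60 = €1,030.40.

€1,030.40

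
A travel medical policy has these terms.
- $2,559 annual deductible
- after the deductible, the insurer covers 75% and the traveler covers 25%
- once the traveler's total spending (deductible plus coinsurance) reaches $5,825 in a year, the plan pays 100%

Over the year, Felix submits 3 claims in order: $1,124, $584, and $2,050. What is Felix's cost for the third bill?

$1,150.75

Claim 1 — $1,124: all of it applies to the deductible. Traveler owes $1,124 (running OOP $1,124).
Claim 2 — $584: all of it applies to the deductible. Traveler owes $584 (running OOP $1,708).
Claim 3 — $2,050: $851 to deductible, leaving $1,199; coinsurance $1,199 × 25% = $299.75. Traveler pays $1,150.75; OOP now $2,858.75.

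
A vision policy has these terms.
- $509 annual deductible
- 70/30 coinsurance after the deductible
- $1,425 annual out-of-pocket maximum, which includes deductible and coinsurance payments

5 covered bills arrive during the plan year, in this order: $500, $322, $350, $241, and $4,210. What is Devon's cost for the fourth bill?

$72.30

Bill 1, $500: entire amount goes to the deductible. Member pays $500; OOP now $500.
Bill 2, $322: $9 to deductible, leaving $313; 30% of $313 = $93.90. Member owes $102.90 (running OOP $602.90).
Bill 3, $350: deductible met; 30% of $350 = $105. Cost to member: $105. OOP to date $707.90.
Bill 4, $241: deductible already satisfied, so member's share is 30% × $241 = $72.30. Member pays $72.30; OOP now $780.20.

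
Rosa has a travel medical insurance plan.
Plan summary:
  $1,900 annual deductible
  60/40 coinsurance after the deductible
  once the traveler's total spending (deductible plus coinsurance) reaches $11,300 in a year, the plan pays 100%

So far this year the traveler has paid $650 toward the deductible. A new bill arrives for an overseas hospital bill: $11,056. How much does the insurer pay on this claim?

$5,883.60

Remaining deductible: $1,900 − $650 = $1,250.
That leaves $11,056 − $1,250 = $9,806 for coinsurance.
40% of $9,806 = $3,922.40 falls to the traveler.
That puts the traveler's cost at $1,250 + $3,922.40 = $5,172.40 before any cap.
Cumulative spending $650 + $5,172.40 = $5,822.40 stays under the $11,300 maximum.
Insurer pays the balance: $11,056 − $5,172.40 = $5,883.60.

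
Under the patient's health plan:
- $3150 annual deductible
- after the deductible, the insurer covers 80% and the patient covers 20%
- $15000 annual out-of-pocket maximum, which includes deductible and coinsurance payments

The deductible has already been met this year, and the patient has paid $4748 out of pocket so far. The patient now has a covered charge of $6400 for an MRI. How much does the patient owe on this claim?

$1280

With the deductible met, the entire $6400 is subject to coinsurance.
20% of $6400 = $1280 falls to the patient.
Cumulative spending $4748 + $1280 = $6028 stays under the $15000 maximum.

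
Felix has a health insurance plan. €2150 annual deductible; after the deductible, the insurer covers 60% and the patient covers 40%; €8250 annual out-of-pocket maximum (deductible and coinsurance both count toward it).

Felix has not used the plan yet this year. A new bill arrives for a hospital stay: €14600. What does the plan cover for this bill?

€7470

Nothing has been paid toward the €2150 deductible, so the first €2150 of this charge is applied there.
After the €2150 deductible portion, €14600 − €2150 = €12450 is subject to coinsurance.
Patient's 40% share of €12450 is €4980.
Patient responsibility before any cap: €2150 + €4980 = €7130.
Year-to-date out-of-pocket becomes €0 + €7130 = €7130, still under the €8250 maximum, so no cap applies.
The insurer covers the remainder: €14600 − €7130 = €7470.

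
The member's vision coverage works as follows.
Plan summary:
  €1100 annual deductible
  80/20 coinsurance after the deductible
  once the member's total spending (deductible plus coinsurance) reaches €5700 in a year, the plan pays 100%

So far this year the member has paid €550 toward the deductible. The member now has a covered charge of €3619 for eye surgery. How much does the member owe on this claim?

€1163.80

€550 of the €1100 deductible is already met, leaving €550.
The remaining €3069 (= €3619 − €550) moves to coinsurance.
Member's 20% share of €3069 is €613.80.
Member responsibility before any cap: €550 + €613.80 = €1163.80.
Total out-of-pocket so far would be €550 + €1163.80 = €1713.80, below the €5700 cap — no reduction.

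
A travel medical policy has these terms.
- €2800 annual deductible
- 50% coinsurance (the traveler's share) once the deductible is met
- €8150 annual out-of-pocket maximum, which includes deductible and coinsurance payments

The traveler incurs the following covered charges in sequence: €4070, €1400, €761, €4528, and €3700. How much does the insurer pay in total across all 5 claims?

Claim 1 (€4070): deductible takes €2800, €1270 remains; traveler's 50% is €635. Traveler pays €3435; OOP now €3435. Plan pays €4070 − €3435 = €635.
Claim 2 (€1400): 50% coinsurance on €1400 = €700. Cost to traveler: €700. OOP to date €4135. Insurer: €1400 − €700 = €700.
Claim 3 (€761): deductible already satisfied, so traveler's share is 50% × €761 = €380.50. Traveler owes €380.50 (running OOP €4515.50). Plan pays €761 − €380.50 = €380.50.
Claim 4 (€4528): 50% coinsurance on €4528 = €2264. Traveler owes €2264 (running OOP €6779.50). Insurer: €4528 − €2264 = €2264.
Claim 5 (€3700): deductible already satisfied, so traveler's share is 50% × €3700 = €1850. OOP would hit €8629.50 > €8150, so the cap limits the traveler to €8150 − €6779.50 = €1370.50. Plan pays €3700 − €1370.50 = €2329.50.
Insurer total: €635 + €700 + €380.50 + €2264 + €2329.50 = €6309.

€6309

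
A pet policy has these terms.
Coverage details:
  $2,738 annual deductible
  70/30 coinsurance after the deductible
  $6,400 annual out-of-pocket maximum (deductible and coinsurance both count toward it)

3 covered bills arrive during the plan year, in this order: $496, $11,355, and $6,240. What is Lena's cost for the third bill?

$928.10

Claim 1 ($496): entire amount goes to the deductible. Owner pays $496; OOP now $496.
Claim 2 ($11,355): $2,242 finishes the deductible; $9,113 goes to coinsurance; owner's 30% is $2,733.90. Cost to owner: $4,975.90. OOP to date $5,471.90.
Claim 3 ($6,240): deductible met; 30% of $6,240 = $1,872. OOP would hit $7,343.90 > $6,400, so the cap limits the owner to $6,400 − $5,471.90 = $928.10.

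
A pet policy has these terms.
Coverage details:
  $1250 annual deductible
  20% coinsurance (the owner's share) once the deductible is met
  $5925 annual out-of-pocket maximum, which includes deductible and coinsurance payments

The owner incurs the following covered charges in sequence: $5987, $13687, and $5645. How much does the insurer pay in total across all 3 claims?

$19394

Bill 1, $5987: $1250 finishes the deductible; $4737 goes to coinsurance; owner's 20% is $947.40. Owner pays $2197.40; OOP now $2197.40. Insurer: $5987 − $2197.40 = $3789.60.
Bill 2, $13687: 20% coinsurance on $13687 = $2737.40. Owner pays $2737.40; OOP now $4934.80. Insurer: $13687 − $2737.40 = $10949.60.
Bill 3, $5645: deductible met; 20% of $5645 = $1129. Adding that to $4934.80 gives $6063.80, past the $5925 cap; owner pays only $5925 − $4934.80 = $990.20. Plan pays $5645 − $990.20 = $4654.80.
Insurer total: $3789.60 + $10949.60 + $4654.80 = $19394.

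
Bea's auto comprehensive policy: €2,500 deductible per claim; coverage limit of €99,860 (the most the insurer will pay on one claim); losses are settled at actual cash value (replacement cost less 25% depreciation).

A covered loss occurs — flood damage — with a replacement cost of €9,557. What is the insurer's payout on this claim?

At 25% depreciation, ACV = €9,557 − €2,389.25 = €7,167.75.
Subtract the deductible: €7,167.75 − €2,500 = €4,667.75.
€4,667.75 ≤ €99,860, so the limit doesn't bind; insurer pays €4,667.75.

€4,667.75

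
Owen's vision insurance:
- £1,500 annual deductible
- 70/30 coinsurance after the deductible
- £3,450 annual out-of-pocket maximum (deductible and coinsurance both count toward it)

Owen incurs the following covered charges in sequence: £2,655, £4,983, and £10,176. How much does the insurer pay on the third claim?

#1 (£2,655): £1,500 to deductible, leaving £1,155; coinsurance £1,155 × 30% = £346.50. Cost to member: £1,846.50. OOP to date £1,846.50. Insurer: £2,655 − £1,846.50 = £808.50.
#2 (£4,983): 30% coinsurance on £4,983 = £1,494.90. Cost to member: £1,494.90. OOP to date £3,341.40. Insurer: £4,983 − £1,494.90 = £3,488.10.
#3 (£10,176): deductible already satisfied, so member's share is 30% × £10,176 = £3,052.80. OOP would hit £6,394.20 > £3,450, so the cap limits the member to £3,450 − £3,341.40 = £108.60. Insurer: £10,176 − £108.60 = £10,067.40.

£10,067.40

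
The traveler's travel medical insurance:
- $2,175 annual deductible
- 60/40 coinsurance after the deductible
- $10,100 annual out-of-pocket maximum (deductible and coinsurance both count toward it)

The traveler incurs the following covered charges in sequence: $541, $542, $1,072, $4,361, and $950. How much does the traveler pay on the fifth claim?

$380

#1 ($541): fully absorbed by the deductible. Traveler pays $541; OOP now $541.
#2 ($542): entire amount goes to the deductible. Cost to traveler: $542. OOP to date $1,083.
#3 ($1,072): all of it applies to the deductible. Traveler pays $1,072; OOP now $2,155.
#4 ($4,361): $20 to deductible, leaving $4,341; traveler's 40% is $1,736.40. Traveler owes $1,756.40 (running OOP $3,911.40).
#5 ($950): 40% coinsurance on $950 = $380. Traveler owes $380 (running OOP $4,291.40).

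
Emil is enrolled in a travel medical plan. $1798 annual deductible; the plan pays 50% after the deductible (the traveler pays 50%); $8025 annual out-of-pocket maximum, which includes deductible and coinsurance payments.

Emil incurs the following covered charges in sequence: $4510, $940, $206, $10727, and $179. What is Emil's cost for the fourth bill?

$4298

Claim 1 ($4510): $1798 to deductible, leaving $2712; coinsurance $2712 × 50% = $1356. Cost to traveler: $3154. OOP to date $3154.
Claim 2 ($940): 50% coinsurance on $940 = $470. Traveler pays $470; OOP now $3624.
Claim 3 ($206): 50% coinsurance on $206 = $103. Traveler owes $103 (running OOP $3727).
Claim 4 ($10727): deductible met; 50% of $10727 = $5363.50. Adding that to $3727 gives $9090.50, past the $8025 cap; traveler pays only $8025 − $3727 = $4298.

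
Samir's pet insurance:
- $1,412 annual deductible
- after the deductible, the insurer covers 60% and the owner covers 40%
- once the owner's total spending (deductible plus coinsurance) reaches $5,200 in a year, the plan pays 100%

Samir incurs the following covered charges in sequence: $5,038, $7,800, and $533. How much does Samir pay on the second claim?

#1 ($5,038): $1,412 finishes the deductible; $3,626 goes to coinsurance; owner's 40% is $1,450.40. Cost to owner: $2,862.40. OOP to date $2,862.40.
#2 ($7,800): deductible already satisfied, so owner's share is 40% × $7,800 = $3,120. Adding that to $2,862.40 gives $5,982.40, past the $5,200 cap; owner pays only $5,200 − $2,862.40 = $2,337.60.

$2,337.60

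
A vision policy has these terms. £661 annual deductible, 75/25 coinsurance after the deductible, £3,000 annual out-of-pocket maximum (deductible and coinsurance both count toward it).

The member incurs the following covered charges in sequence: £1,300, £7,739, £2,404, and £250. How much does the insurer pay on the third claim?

£2,159.50

Bill 1, £1,300: deductible takes £661, £639 remains; coinsurance £639 × 25% = £159.75. Cost to member: £820.75. OOP to date £820.75. Insurer: £1,300 − £820.75 = £479.25.
Bill 2, £7,739: deductible already satisfied, so member's share is 25% × £7,739 = £1,934.75. Cost to member: £1,934.75. OOP to date £2,755.50. Plan pays £7,739 − £1,934.75 = £5,804.25.
Bill 3, £2,404: 25% coinsurance on £2,404 = £601. That would push OOP to £3,356.50, over the £3,000 cap, so member pays £3,000 − £2,755.50 = £244.50. Insurer: £2,404 − £244.50 = £2,159.50.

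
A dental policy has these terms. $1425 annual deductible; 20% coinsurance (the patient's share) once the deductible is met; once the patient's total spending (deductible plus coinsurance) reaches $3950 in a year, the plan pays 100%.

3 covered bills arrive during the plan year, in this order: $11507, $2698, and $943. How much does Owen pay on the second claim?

$508.60

Claim 1 — $11507: deductible takes $1425, $10082 remains; 20% of $10082 = $2016.40. Patient owes $3441.40 (running OOP $3441.40).
Claim 2 — $2698: deductible met; 20% of $2698 = $539.60. Adding that to $3441.40 gives $3981, past the $3950 cap; patient pays only $3950 − $3441.40 = $508.60.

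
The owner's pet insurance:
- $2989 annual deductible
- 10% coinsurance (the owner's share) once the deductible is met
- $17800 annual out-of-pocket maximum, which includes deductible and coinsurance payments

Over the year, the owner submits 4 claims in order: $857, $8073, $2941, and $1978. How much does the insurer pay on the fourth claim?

Claim 1 ($857): fully absorbed by the deductible. Owner pays $857; OOP now $857. Insurer: $857 − $857 = $0.
Claim 2 ($8073): deductible takes $2132, $5941 remains; 10% of $5941 = $594.10. Cost to owner: $2726.10. OOP to date $3583.10. Insurer: $8073 − $2726.10 = $5346.90.
Claim 3 ($2941): deductible already satisfied, so owner's share is 10% × $2941 = $294.10. Cost to owner: $294.10. OOP to date $3877.20. Insurer: $2941 − $294.10 = $2646.90.
Claim 4 ($1978): deductible met; 10% of $1978 = $197.80. Owner owes $197.80 (running OOP $4075). Plan pays $1978 − $197.80 = $1780.20.

$1780.20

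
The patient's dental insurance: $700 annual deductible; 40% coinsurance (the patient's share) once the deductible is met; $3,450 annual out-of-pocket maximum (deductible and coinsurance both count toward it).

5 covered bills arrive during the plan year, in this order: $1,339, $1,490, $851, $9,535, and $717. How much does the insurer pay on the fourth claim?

$7,977

Bill 1, $1,339: deductible takes $700, $639 remains; coinsurance $639 × 40% = $255.60. Patient pays $955.60; OOP now $955.60. Plan pays $1,339 − $955.60 = $383.40.
Bill 2, $1,490: deductible met; 40% of $1,490 = $596. Cost to patient: $596. OOP to date $1,551.60. Insurer: $1,490 − $596 = $894.
Bill 3, $851: deductible met; 40% of $851 = $340.40. Patient pays $340.40; OOP now $1,892. Plan pays $851 − $340.40 = $510.60.
Bill 4, $9,535: deductible met; 40% of $9,535 = $3,814. Adding that to $1,892 gives $5,706, past the $3,450 cap; patient pays only $3,450 − $1,892 = $1,558. Insurer: $9,535 − $1,558 = $7,977.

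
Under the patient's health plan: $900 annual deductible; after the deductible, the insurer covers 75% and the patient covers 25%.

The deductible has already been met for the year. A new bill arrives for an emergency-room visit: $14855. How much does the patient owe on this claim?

$3713.75

The deductible is already satisfied, so the full bill goes to coinsurance.
25% of $14855 = $3713.75 falls to the patient.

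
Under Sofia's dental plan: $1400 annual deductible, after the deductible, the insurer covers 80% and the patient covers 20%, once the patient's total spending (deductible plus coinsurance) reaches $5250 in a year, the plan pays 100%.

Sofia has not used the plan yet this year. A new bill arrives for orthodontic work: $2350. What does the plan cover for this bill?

The full $1400 deductible is still open; $1400 of this bill applies to it.
That leaves $2350 − $1400 = $950 for coinsurance.
20% of $950 = $190 falls to the patient.
Patient responsibility before any cap: $1400 + $190 = $1590.
Total out-of-pocket so far would be $0 + $1590 = $1590, below the $5250 cap — no reduction.
The insurer covers the remainder: $2350 − $1590 = $760.

$760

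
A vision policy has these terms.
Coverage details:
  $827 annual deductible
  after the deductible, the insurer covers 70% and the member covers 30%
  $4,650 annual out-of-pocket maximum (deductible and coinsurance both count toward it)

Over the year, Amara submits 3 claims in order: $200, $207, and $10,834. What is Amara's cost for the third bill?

$3,544.20

Claim 1 ($200): entire amount goes to the deductible. Cost to member: $200. OOP to date $200.
Claim 2 ($207): all of it applies to the deductible. Member pays $207; OOP now $407.
Claim 3 ($10,834): deductible takes $420, $10,414 remains; coinsurance $10,414 × 30% = $3,124.20. Member pays $3,544.20; OOP now $3,951.20.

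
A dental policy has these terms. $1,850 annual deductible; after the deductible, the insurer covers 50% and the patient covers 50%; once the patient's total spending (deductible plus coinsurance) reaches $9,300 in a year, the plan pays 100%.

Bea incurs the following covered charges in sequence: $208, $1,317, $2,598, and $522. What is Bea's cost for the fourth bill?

$261

Claim 1 ($208): all of it applies to the deductible. Patient pays $208; OOP now $208.
Claim 2 ($1,317): all of it applies to the deductible. Cost to patient: $1,317. OOP to date $1,525.
Claim 3 ($2,598): deductible takes $325, $2,273 remains; coinsurance $2,273 × 50% = $1,136.50. Patient owes $1,461.50 (running OOP $2,986.50).
Claim 4 ($522): 50% coinsurance on $522 = $261. Cost to patient: $261. OOP to date $3,247.50.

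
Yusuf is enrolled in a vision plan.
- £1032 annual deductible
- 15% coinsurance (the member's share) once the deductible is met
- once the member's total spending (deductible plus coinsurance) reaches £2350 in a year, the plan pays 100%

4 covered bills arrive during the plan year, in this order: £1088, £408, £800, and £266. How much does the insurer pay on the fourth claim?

Claim 1 — £1088: £1032 to deductible, leaving £56; 15% of £56 = £8.40. Cost to member: £1040.40. OOP to date £1040.40. Insurer: £1088 − £1040.40 = £47.60.
Claim 2 — £408: deductible met; 15% of £408 = £61.20. Cost to member: £61.20. OOP to date £1101.60. Insurer: £408 − £61.20 = £346.80.
Claim 3 — £800: deductible already satisfied, so member's share is 15% × £800 = £120. Cost to member: £120. OOP to date £1221.60. Plan pays £800 − £120 = £680.
Claim 4 — £266: deductible met; 15% of £266 = £39.90. Cost to member: £39.90. OOP to date £1261.50. Plan pays £266 − £39.90 = £226.10.

£226.10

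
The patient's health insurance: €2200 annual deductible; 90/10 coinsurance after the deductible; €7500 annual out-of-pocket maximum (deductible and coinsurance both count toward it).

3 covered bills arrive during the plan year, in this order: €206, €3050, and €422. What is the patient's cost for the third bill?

Bill 1, €206: entire amount goes to the deductible. Patient pays €206; OOP now €206.
Bill 2, €3050: deductible takes €1994, €1056 remains; patient's 10% is €105.60. Cost to patient: €2099.60. OOP to date €2305.60.
Bill 3, €422: deductible met; 10% of €422 = €42.20. Patient owes €42.20 (running OOP €2347.80).

€42.20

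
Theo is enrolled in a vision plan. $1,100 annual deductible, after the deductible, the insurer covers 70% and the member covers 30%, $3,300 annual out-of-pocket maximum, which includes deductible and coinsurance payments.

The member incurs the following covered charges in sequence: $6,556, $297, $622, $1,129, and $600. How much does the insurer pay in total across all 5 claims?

$5,904

#1 ($6,556): deductible takes $1,100, $5,456 remains; coinsurance $5,456 × 30% = $1,636.80. Member owes $2,736.80 (running OOP $2,736.80). Plan pays $6,556 − $2,736.80 = $3,819.20.
#2 ($297): deductible already satisfied, so member's share is 30% × $297 = $89.10. Member pays $89.10; OOP now $2,825.90. Plan pays $297 − $89.10 = $207.90.
#3 ($622): deductible already satisfied, so member's share is 30% × $622 = $186.60. Member owes $186.60 (running OOP $3,012.50). Plan pays $622 − $186.60 = $435.40.
#4 ($1,129): deductible met; 30% of $1,129 = $338.70. OOP would hit $3,351.20 > $3,300, so the cap limits the member to $3,300 − $3,012.50 = $287.50. Plan pays $1,129 − $287.50 = $841.50.
#5 ($600): deductible already satisfied, so member's share is 30% × $600 = $180. OOP would hit $3,480 > $3,300, so the cap limits the member to $3,300 − $3,300 = $0. Plan pays $600 − $0 = $600.
Insurer total = bills − member's total = $9,204 − $3,300 = $5,904.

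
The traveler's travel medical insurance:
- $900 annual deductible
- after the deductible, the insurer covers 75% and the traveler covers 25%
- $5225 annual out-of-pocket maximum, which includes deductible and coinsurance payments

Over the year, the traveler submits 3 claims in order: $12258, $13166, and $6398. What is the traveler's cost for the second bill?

#1 ($12258): $900 finishes the deductible; $11358 goes to coinsurance; coinsurance $11358 × 25% = $2839.50. Traveler owes $3739.50 (running OOP $3739.50).
#2 ($13166): 25% coinsurance on $13166 = $3291.50. That would push OOP to $7031, over the $5225 cap, so traveler pays $5225 − $3739.50 = $1485.50.

$1485.50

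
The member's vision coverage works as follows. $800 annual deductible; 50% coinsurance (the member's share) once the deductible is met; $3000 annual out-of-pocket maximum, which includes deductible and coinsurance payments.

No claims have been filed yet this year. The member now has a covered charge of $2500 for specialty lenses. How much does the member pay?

Deductible not yet touched, so the first $800 of the bill goes to the deductible.
After the $800 deductible portion, $2500 − $800 = $1700 is subject to coinsurance.
Member's 50% share of $1700 is $850.
That puts the member's cost at $800 + $850 = $1650 before any cap.
Cumulative spending $0 + $1650 = $1650 stays under the $3000 maximum.

$1650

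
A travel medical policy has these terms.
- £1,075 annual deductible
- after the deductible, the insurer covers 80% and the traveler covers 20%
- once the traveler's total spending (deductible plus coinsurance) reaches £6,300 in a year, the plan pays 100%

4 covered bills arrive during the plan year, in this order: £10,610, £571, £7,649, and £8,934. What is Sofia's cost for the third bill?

£1,529.80

Claim 1 (£10,610): £1,075 finishes the deductible; £9,535 goes to coinsurance; 20% of £9,535 = £1,907. Cost to traveler: £2,982. OOP to date £2,982.
Claim 2 (£571): 20% coinsurance on £571 = £114.20. Traveler pays £114.20; OOP now £3,096.20.
Claim 3 (£7,649): 20% coinsurance on £7,649 = £1,529.80. Traveler pays £1,529.80; OOP now £4,626.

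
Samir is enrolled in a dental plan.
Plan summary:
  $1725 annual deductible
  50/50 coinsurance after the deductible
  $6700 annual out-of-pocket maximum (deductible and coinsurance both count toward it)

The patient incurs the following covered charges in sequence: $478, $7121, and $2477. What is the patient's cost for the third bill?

Claim 1 ($478): all of it applies to the deductible. Patient pays $478; OOP now $478.
Claim 2 ($7121): deductible takes $1247, $5874 remains; patient's 50% is $2937. Patient pays $4184; OOP now $4662.
Claim 3 ($2477): deductible already satisfied, so patient's share is 50% × $2477 = $1238.50. Patient owes $1238.50 (running OOP $5900.50).

$1238.50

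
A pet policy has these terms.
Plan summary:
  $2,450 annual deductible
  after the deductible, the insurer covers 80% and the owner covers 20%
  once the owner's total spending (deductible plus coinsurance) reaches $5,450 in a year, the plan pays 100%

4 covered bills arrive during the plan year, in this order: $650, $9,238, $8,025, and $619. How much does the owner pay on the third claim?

$1,512.40

Claim 1 — $650: entire amount goes to the deductible. Cost to owner: $650. OOP to date $650.
Claim 2 — $9,238: deductible takes $1,800, $7,438 remains; coinsurance $7,438 × 20% = $1,487.60. Owner pays $3,287.60; OOP now $3,937.60.
Claim 3 — $8,025: 20% coinsurance on $8,025 = $1,605. Adding that to $3,937.60 gives $5,542.60, past the $5,450 cap; owner pays only $5,450 − $3,937.60 = $1,512.40.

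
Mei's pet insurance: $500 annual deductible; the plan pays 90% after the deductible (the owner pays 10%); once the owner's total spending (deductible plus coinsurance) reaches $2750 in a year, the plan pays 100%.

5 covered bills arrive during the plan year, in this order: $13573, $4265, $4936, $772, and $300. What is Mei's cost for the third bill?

$493.60

#1 ($13573): $500 finishes the deductible; $13073 goes to coinsurance; 10% of $13073 = $1307.30. Owner pays $1807.30; OOP now $1807.30.
#2 ($4265): deductible already satisfied, so owner's share is 10% × $4265 = $426.50. Owner pays $426.50; OOP now $2233.80.
#3 ($4936): deductible met; 10% of $4936 = $493.60. Owner pays $493.60; OOP now $2727.40.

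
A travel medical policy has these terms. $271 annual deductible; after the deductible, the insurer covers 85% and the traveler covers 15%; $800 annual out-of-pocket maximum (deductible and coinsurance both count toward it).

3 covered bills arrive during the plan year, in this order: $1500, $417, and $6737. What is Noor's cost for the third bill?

$282.10

#1 ($1500): deductible takes $271, $1229 remains; traveler's 15% is $184.35. Traveler owes $455.35 (running OOP $455.35).
#2 ($417): 15% coinsurance on $417 = $62.55. Traveler owes $62.55 (running OOP $517.90).
#3 ($6737): deductible already satisfied, so traveler's share is 15% × $6737 = $1010.55. OOP would hit $1528.45 > $800, so the cap limits the traveler to $800 − $517.90 = $282.10.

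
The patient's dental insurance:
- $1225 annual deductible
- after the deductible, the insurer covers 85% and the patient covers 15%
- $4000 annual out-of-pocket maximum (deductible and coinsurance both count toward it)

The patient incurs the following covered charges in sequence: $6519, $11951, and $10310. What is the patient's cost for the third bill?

$188.25

Bill 1, $6519: $1225 to deductible, leaving $5294; coinsurance $5294 × 15% = $794.10. Patient pays $2019.10; OOP now $2019.10.
Bill 2, $11951: 15% coinsurance on $11951 = $1792.65. Cost to patient: $1792.65. OOP to date $3811.75.
Bill 3, $10310: deductible met; 15% of $10310 = $1546.50. OOP would hit $5358.25 > $4000, so the cap limits the patient to $4000 − $3811.75 = $188.25.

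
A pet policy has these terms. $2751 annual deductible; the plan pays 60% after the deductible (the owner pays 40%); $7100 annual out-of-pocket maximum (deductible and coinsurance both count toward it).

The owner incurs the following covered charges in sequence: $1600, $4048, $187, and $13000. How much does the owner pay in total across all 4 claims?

Claim 1 ($1600): fully absorbed by the deductible. Owner pays $1600; OOP now $1600.
Claim 2 ($4048): $1151 finishes the deductible; $2897 goes to coinsurance; coinsurance $2897 × 40% = $1158.80. Owner owes $2309.80 (running OOP $3909.80).
Claim 3 ($187): deductible met; 40% of $187 = $74.80. Owner pays $74.80; OOP now $3984.60.
Claim 4 ($13000): deductible met; 40% of $13000 = $5200. That would push OOP to $9184.60, over the $7100 cap, so owner pays $7100 − $3984.60 = $3115.40.
Summing the owner's payments: $1600 + $2309.80 + $74.80 + $3115.40 = $7100.

$7100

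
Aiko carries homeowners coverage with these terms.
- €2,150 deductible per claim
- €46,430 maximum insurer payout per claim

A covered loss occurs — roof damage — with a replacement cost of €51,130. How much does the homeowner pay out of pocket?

Less the €2,150 deductible: €51,130 − €2,150 = €48,980.
Since €48,980 > €46,430, the payout is capped at €46,430.
Homeowner's share is the uncovered remainder: €51,130 − €46,430 = €4,700.

€4,700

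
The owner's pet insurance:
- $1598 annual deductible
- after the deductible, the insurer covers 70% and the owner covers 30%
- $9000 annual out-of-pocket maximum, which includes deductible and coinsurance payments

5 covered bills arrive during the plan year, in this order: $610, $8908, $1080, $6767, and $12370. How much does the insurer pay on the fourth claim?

Bill 1, $610: all of it applies to the deductible. Owner owes $610 (running OOP $610). Insurer: $610 − $610 = $0.
Bill 2, $8908: $988 finishes the deductible; $7920 goes to coinsurance; 30% of $7920 = $2376. Owner owes $3364 (running OOP $3974). Plan pays $8908 − $3364 = $5544.
Bill 3, $1080: 30% coinsurance on $1080 = $324. Owner pays $324; OOP now $4298. Insurer: $1080 − $324 = $756.
Bill 4, $6767: deductible met; 30% of $6767 = $2030.10. Owner owes $2030.10 (running OOP $6328.10). Plan pays $6767 − $2030.10 = $4736.90.

$4736.90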